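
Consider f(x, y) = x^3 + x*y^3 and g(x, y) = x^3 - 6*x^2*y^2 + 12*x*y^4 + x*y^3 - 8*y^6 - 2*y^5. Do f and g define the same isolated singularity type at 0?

Yes.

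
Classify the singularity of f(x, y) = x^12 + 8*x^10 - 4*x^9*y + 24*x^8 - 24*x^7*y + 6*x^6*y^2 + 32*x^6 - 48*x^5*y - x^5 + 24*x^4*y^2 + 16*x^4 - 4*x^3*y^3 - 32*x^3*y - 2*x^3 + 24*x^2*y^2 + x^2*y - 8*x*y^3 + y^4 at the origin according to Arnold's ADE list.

D_5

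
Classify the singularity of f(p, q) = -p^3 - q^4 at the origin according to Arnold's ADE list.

The Hessian of f at 0 is [[0, 0], [0, 0]] with rank 0, so corank 2. A Groebner basis of the Jacobian ideal J(f) in C{p,q} is {q^3, p^2}; counting standard monomials gives mu = 6. Corank 2; j^3 = -p^3 is a perfect cube, so E-series; the 4-jet and mu = 6 give E_6.

E_6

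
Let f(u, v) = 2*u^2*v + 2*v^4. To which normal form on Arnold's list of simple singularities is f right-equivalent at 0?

D_5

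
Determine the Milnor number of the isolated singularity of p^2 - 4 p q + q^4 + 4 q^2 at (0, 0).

3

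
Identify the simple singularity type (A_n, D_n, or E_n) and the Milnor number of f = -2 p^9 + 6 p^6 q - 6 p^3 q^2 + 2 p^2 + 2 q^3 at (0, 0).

Type A_{2}, Milnor number mu = 2.

The Hessian of f at 0 has rank 1. Corank 1: A-series; mu = 2 gives A_2.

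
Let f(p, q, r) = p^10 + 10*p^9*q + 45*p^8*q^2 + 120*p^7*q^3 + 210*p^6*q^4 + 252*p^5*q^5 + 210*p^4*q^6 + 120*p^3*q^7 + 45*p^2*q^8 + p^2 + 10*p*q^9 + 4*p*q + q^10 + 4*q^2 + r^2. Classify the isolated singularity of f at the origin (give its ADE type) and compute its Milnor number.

The Hessian of f at 0 is [[2, 4, 0], [4, 8, 0], [0, 0, 2]] with rank 2, so corank 1. A Groebner basis of the Jacobian ideal J(f) in C{p,q,r} is {q^9, p + 2*q, r}; counting standard monomials gives mu = 9. Corank 1: A-series; mu = 9 gives A_9.

Type A9, Milnor number mu = 9.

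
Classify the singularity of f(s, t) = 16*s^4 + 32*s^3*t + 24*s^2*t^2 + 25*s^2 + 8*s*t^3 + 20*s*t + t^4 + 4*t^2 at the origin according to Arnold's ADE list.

A_3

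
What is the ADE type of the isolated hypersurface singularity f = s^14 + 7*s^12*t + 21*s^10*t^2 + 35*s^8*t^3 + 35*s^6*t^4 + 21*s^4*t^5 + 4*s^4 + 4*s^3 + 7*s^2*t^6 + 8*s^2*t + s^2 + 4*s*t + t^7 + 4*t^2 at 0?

A_{6}

The Hessian of f at 0 is [[2, 4], [4, 8]] with rank 1, so corank 1. A Groebner basis of the Jacobian ideal J(f) in C{s,t} is {7*s*t/48 - 5*s/384 + t^4 + t^3/3 + 3*t^2/16 - 5*t/192, s*t^2 - s*t/3 + s/48 + 2*t^3/3 - t^2/2 + t/24, s^2 + s/2 + t}; counting standard monomials gives mu = 6. Corank 1: A-series; mu = 6 gives A_6.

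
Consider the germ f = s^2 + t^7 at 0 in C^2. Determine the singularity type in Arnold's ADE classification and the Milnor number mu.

Type A_6, Milnor number mu = 6.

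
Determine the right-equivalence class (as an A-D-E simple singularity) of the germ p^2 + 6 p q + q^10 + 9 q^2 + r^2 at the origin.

The Hessian of f at 0 is [[2, 6, 0], [6, 18, 0], [0, 0, 2]] with rank 2, so corank 1. A Groebner basis of the Jacobian ideal J(f) in C{p,q,r} is {q^9, p + 3*q, r}; counting standard monomials gives mu = 9. Corank 1: A-series; mu = 9 gives A_9.

A9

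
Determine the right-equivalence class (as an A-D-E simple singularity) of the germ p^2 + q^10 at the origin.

A_9

The Hessian of f at 0 has rank 1. Corank 1: A-series; mu = 9 gives A_9.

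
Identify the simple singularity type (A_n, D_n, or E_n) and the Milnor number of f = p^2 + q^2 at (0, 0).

Type A_1, Milnor number mu = 1.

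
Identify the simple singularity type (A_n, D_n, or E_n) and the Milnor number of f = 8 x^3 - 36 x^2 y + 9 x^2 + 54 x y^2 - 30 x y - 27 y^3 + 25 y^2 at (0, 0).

Type A2, Milnor number mu = 2.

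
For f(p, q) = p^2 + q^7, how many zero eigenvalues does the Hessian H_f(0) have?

1

The Hessian at 0 is [[2, 0], [0, 0]] of rank 1; hence corank 1.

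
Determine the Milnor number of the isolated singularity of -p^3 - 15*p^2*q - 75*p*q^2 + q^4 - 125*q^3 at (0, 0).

6

The Hessian of f at 0 has rank 0. Corank 2; j^3 = -(p + 5*q)^3 is a perfect cube, so E-series; the 4-jet and mu = 6 give E_6.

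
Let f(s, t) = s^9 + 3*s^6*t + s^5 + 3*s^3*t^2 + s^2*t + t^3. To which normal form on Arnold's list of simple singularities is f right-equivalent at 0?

The Hessian of f at 0 has rank 0. Corank 2; j^3 = t*(s^2 + t^2) splits into three distinct lines over C (the quadratic factor has nonzero discriminant), so D_4.

D_{4}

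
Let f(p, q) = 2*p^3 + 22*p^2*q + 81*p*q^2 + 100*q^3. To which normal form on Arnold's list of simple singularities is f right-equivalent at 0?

D4

The Hessian of f at 0 is [[0, 0], [0, 0]] with rank 0, so corank 2. A Groebner basis of the Jacobian ideal J(f) in C{p,q} is {q^3, p^2 - 39*q^2/2, p*q + 9*q^2/2}; counting standard monomials gives mu = 4. Corank 2; j^3 = (p + 4*q)*(2*p^2 + 14*p*q + 25*q^2) splits into three distinct lines over C (the quadratic factor has nonzero discriminant), so D_4.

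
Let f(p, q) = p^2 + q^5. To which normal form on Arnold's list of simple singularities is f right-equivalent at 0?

The Hessian of f at 0 has rank 1. Corank 1: A-series; mu = 4 gives A_4.

A_{4}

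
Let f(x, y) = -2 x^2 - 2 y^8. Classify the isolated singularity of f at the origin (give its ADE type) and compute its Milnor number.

The Hessian of f at 0 is [[-4, 0], [0, 0]] with rank 1, so corank 1. A Groebner basis of the Jacobian ideal J(f) in C{x,y} is {y^7, x}; counting standard monomials gives mu = 7. Corank 1: A-series; mu = 7 gives A_7.

Type A_7, Milnor number mu = 7.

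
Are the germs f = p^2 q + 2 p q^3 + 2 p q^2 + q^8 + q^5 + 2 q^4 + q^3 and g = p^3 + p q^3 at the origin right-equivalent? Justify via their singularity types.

The Hessian of f at 0 has rank 0. Corank 2; j^3 = q*(p + q)^2 has shape L^2 M (L != M), so D-series; mu = 9 gives D_9. The Hessian of g at 0 has rank 0. Corank 2; j^3 = p^3 is a perfect cube, so E-series; the 4-jet and mu = 7 give E_7. f is D_9 but g is E_7, hence not right-equivalent.

No.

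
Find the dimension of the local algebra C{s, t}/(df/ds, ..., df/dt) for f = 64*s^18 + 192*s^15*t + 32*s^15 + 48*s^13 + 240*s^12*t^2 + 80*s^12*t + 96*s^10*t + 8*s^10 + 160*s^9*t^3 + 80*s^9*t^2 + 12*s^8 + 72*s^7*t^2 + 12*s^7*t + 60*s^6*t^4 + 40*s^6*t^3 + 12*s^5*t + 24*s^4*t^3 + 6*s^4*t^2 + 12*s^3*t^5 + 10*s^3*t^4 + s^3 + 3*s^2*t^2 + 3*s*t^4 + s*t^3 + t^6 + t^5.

The Hessian of f at 0 is [[0, 0], [0, 0]] with rank 0, so corank 2. A Groebner basis of the Jacobian ideal J(f) in C{s,t} is {-s^2 + t^4 - t^3/3, s^3, s^2*t + s^2/3 + t^3/9, s^2 + s*t^2 + t^3/3}; counting standard monomials gives mu = 7. Corank 2; j^3 = s^3 is a perfect cube, so E-series; the 4-jet and mu = 7 give E_7.

7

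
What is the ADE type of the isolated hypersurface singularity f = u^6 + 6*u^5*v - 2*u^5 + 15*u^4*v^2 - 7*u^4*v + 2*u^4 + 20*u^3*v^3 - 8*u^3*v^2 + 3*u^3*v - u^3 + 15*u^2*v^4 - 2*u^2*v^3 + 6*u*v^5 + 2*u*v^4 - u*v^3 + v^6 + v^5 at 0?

E_7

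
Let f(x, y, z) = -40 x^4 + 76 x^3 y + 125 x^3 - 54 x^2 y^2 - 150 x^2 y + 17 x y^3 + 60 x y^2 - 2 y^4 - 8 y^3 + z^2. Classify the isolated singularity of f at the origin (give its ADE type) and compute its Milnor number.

Type E_{7}, Milnor number mu = 7.

The Hessian of f at 0 has rank 1. Corank 2; j^3 = (5*x - 2*y)^3 is a perfect cube, so E-series; the 4-jet and mu = 7 give E_7.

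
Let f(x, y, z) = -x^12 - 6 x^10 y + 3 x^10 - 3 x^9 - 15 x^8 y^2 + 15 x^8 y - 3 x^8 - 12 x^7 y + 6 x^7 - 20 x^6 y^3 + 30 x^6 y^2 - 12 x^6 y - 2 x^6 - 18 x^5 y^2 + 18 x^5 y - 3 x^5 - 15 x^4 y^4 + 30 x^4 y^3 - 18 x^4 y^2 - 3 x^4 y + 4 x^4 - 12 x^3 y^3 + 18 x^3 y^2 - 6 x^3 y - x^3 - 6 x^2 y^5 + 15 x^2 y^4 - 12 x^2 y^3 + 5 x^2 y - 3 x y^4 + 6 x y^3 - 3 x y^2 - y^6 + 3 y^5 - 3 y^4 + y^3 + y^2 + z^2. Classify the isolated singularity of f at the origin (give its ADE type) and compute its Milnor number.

Type A_{2}, Milnor number mu = 2.

The Hessian of f at 0 is [[0, 0, 0], [0, 2, 0], [0, 0, 2]] with rank 2, so corank 1. A Groebner basis of the Jacobian ideal J(f) in C{x,y,z} is {x^2, y, z}; counting standard monomials gives mu = 2. Corank 1: A-series; mu = 2 gives A_2.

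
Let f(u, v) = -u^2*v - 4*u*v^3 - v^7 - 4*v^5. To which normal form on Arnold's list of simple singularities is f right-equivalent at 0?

D_{8}

The Hessian of f at 0 is [[0, 0], [0, 0]] with rank 0, so corank 2. A Groebner basis of the Jacobian ideal J(f) in C{u,v} is {u^2*v^2 + 4*u^2/7 + 8*u*v^2/7, u^3 - 8*u^2/7 - 16*u*v^2/7, u*v/2 + v^3}; counting standard monomials gives mu = 8. Corank 2; j^3 = -u^2*v has shape L^2 M (L != M), so D-series; mu = 8 gives D_8.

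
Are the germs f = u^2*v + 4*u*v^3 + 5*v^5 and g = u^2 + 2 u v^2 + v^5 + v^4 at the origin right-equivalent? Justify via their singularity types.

No.

The Hessian of f at 0 is [[0, 0], [0, 0]] with rank 0, so corank 2. A Groebner basis of the Jacobian ideal J(f) in C{u,v} is {u^3, u^2*v, -2*u^2 + u*v^2, u*v/2 + v^3}; counting standard monomials gives mu = 6. Corank 2; j^3 = u^2*v has shape L^2 M (L != M), so D-series; mu = 6 gives D_6. The Hessian of g at 0 is [[2, 0], [0, 0]] with rank 1, so corank 1. A Groebner basis of the Jacobian ideal J(g) in C{u,v} is {u^2, u + v^2}; counting standard monomials gives mu = 4. Corank 1: A-series; mu = 4 gives A_4. f is D_6 but g is A_4, hence not right-equivalent.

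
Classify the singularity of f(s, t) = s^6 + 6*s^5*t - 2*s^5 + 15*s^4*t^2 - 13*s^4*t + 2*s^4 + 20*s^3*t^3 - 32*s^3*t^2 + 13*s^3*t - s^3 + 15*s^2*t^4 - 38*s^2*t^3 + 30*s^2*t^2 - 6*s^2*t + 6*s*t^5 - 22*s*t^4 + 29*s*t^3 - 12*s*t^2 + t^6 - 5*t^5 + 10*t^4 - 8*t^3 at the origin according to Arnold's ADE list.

The Hessian of f at 0 has rank 0. Corank 2; j^3 = -(s + 2*t)^3 is a perfect cube, so E-series; the 4-jet and mu = 7 give E_7.

E7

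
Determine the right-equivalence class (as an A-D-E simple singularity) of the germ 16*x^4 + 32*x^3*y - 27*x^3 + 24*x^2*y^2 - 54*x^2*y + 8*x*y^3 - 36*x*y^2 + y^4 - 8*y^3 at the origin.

The Hessian of f at 0 has rank 0. Corank 2; j^3 = -(3*x + 2*y)^3 is a perfect cube, so E-series; the 4-jet and mu = 6 give E_6.

E_{6}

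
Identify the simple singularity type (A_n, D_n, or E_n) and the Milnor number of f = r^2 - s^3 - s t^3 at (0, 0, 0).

Type E7, Milnor number mu = 7.

The Hessian of f at 0 is [[0, 0, 0], [0, 0, 0], [0, 0, 2]] with rank 1, so corank 2. A Groebner basis of the Jacobian ideal J(f) in C{s,t,r} is {s^3, s*t^2, 3*s^2 + t^3, r}; counting standard monomials gives mu = 7. Corank 2; j^3 = -s^3 is a perfect cube, so E-series; the 4-jet and mu = 7 give E_7.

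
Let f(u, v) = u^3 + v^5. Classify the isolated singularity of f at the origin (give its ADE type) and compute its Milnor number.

Type E8, Milnor number mu = 8.

The Hessian of f at 0 is [[0, 0], [0, 0]] with rank 0, so corank 2. A Groebner basis of the Jacobian ideal J(f) in C{u,v} is {v^4, u^2}; counting standard monomials gives mu = 8. Corank 2; j^3 = u^3 is a perfect cube, so E-series; the 5-jet and mu = 8 give E_8.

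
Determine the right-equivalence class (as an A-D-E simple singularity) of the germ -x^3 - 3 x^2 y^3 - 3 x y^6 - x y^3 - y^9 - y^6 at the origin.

E_7

The Hessian of f at 0 is [[0, 0], [0, 0]] with rank 0, so corank 2. A Groebner basis of the Jacobian ideal J(f) in C{x,y} is {x^3, x*y^2, 3*x^2 + y^3}; counting standard monomials gives mu = 7. Corank 2; j^3 = -x^3 is a perfect cube, so E-series; the 4-jet and mu = 7 give E_7.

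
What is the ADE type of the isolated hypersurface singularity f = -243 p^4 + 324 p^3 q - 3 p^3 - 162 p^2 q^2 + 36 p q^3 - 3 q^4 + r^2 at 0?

E_6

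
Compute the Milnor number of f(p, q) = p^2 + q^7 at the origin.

The Hessian of f at 0 has rank 1. Corank 1: A-series; mu = 6 gives A_6.

6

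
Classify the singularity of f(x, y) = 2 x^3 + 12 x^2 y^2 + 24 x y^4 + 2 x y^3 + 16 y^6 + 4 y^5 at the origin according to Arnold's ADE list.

The Hessian of f at 0 is [[0, 0], [0, 0]] with rank 0, so corank 2. A Groebner basis of the Jacobian ideal J(f) in C{x,y} is {-x^2/4 + y^4 - y^3/12, x^3, x^2*y + x^2/12 + y^3/36, x^2/2 + x*y^2 + y^3/6}; counting standard monomials gives mu = 7. Corank 2; j^3 = 2*x^3 is a perfect cube, so E-series; the 4-jet and mu = 7 give E_7.

E_{7}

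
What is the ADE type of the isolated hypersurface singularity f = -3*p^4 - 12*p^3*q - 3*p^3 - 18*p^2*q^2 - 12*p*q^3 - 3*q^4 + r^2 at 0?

E_6

The Hessian of f at 0 is [[0, 0, 0], [0, 0, 0], [0, 0, 2]] with rank 1, so corank 2. A Groebner basis of the Jacobian ideal J(f) in C{p,q,r} is {q^4, p*q^2 + q^3/3, p^2, r}; counting standard monomials gives mu = 6. Corank 2; j^3 = -3*p^3 is a perfect cube, so E-series; the 4-jet and mu = 6 give E_6.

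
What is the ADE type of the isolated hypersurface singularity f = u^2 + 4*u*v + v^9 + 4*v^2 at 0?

The Hessian of f at 0 has rank 1. Corank 1: A-series; mu = 8 gives A_8.

A_8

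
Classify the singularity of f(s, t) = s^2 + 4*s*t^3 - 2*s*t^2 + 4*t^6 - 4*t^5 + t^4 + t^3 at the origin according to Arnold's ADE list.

A2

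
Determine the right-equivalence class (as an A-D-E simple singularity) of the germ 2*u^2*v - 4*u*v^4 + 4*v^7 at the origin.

The Hessian of f at 0 has rank 0. Corank 2; j^3 = 2*u^2*v has shape L^2 M (L != M), so D-series; mu = 8 gives D_8.

D_{8}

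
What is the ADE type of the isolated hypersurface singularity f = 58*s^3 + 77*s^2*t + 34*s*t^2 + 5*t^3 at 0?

D_{4}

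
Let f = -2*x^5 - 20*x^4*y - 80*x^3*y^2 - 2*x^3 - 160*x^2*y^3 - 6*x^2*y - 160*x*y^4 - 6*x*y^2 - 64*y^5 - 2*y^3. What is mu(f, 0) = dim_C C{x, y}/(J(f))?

8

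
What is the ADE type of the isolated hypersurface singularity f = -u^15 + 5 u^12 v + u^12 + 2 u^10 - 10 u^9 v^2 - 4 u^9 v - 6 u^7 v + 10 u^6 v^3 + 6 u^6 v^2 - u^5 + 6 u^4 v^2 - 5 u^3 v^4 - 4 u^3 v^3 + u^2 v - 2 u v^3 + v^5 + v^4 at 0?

D_{5}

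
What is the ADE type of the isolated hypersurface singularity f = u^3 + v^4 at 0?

E_6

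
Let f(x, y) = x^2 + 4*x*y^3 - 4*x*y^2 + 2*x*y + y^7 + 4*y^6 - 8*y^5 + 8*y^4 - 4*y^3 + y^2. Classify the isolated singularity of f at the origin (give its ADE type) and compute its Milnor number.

Type A_6, Milnor number mu = 6.

The Hessian of f at 0 has rank 1. Corank 1: A-series; mu = 6 gives A_6.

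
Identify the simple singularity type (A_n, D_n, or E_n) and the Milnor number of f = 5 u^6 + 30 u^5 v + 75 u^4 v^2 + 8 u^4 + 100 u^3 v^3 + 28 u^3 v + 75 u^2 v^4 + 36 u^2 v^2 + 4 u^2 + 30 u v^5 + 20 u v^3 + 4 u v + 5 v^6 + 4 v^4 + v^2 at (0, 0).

Type A5, Milnor number mu = 5.

The Hessian of f at 0 has rank 1. Corank 1: A-series; mu = 5 gives A_5.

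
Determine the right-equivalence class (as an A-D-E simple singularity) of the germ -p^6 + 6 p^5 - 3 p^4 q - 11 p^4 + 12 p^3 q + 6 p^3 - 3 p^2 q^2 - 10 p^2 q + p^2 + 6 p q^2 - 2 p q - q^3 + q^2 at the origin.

A2

The Hessian of f at 0 has rank 1. Corank 1: A-series; mu = 2 gives A_2.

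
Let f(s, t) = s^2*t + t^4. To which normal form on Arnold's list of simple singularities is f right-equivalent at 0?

D_{5}

The Hessian of f at 0 has rank 0. Corank 2; j^3 = s^2*t has shape L^2 M (L != M), so D-series; mu = 5 gives D_5.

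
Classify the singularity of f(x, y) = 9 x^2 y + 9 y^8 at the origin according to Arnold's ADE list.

D_{9}

The Hessian of f at 0 is [[0, 0], [0, 0]] with rank 0, so corank 2. A Groebner basis of the Jacobian ideal J(f) in C{x,y} is {x^2/8 + y^7, x^3, x*y}; counting standard monomials gives mu = 9. Corank 2; j^3 = 9*x^2*y has shape L^2 M (L != M), so D-series; mu = 9 gives D_9.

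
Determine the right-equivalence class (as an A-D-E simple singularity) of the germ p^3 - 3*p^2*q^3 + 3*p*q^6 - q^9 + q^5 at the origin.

E8

The Hessian of f at 0 is [[0, 0], [0, 0]] with rank 0, so corank 2. A Groebner basis of the Jacobian ideal J(f) in C{p,q} is {-p^2/2 + p*q^3, q^4, p^3, p^2*q}; counting standard monomials gives mu = 8. Corank 2; j^3 = p^3 is a perfect cube, so E-series; the 5-jet and mu = 8 give E_8.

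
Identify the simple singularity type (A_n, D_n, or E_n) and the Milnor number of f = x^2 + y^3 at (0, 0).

Type A2, Milnor number mu = 2.

The Hessian of f at 0 has rank 1. Corank 1: A-series; mu = 2 gives A_2.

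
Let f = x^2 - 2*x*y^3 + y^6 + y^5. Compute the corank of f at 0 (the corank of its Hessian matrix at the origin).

1

Hessian at 0 has rank 1.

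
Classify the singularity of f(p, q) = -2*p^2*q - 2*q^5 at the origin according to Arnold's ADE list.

D_{6}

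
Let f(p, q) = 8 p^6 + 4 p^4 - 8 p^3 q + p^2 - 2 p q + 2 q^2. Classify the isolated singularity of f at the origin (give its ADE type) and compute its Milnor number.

Type A_1, Milnor number mu = 1.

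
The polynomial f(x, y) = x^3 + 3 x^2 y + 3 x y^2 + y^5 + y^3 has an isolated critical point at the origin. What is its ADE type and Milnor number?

Type E_{8}, Milnor number mu = 8.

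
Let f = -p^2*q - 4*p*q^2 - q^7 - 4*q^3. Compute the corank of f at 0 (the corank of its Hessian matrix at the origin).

2

Hessian at 0 has rank 0.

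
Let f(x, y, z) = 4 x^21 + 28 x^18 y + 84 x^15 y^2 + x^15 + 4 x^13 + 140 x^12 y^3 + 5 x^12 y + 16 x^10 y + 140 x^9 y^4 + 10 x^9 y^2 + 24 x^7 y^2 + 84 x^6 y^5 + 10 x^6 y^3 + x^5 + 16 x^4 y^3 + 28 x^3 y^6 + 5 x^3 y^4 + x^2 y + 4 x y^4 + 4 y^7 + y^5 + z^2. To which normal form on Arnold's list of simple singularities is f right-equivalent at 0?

The Hessian of f at 0 is [[0, 0, 0], [0, 0, 0], [0, 0, 2]] with rank 1, so corank 2. A Groebner basis of the Jacobian ideal J(f) in C{x,y,z} is {x*y/2 + y^4, x*y^2, x^2 - 5*x*y/2, z}; counting standard monomials gives mu = 6. Corank 2; j^3 = x^2*y has shape L^2 M (L != M), so D-series; mu = 6 gives D_6.

D_{6}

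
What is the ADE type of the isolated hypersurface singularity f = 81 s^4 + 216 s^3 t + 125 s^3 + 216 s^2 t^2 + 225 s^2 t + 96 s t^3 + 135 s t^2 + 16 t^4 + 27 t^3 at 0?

E_6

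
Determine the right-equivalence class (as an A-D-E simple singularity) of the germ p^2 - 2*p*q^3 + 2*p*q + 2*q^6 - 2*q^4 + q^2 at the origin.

A5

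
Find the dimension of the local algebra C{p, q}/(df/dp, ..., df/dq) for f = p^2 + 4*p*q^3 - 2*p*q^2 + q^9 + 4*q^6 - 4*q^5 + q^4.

8

The Hessian of f at 0 has rank 1. Corank 1: A-series; mu = 8 gives A_8.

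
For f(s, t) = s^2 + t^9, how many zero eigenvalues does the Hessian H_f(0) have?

1

Hessian at 0 has rank 1.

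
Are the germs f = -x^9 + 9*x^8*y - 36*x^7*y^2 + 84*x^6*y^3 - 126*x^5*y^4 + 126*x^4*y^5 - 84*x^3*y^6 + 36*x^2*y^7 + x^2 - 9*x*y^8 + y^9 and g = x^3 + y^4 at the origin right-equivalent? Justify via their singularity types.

The Hessian of f at 0 is [[2, 0], [0, 0]] with rank 1, so corank 1. A Groebner basis of the Jacobian ideal J(f) in C{x,y} is {y^8, x}; counting standard monomials gives mu = 8. Corank 1: A-series; mu = 8 gives A_8. The Hessian of g at 0 is [[0, 0], [0, 0]] with rank 0, so corank 2. A Groebner basis of the Jacobian ideal J(g) in C{x,y} is {y^3, x^2}; counting standard monomials gives mu = 6. Corank 2; j^3 = x^3 is a perfect cube, so E-series; the 4-jet and mu = 6 give E_6. f is A_8 but g is E_6, hence not right-equivalent.

No.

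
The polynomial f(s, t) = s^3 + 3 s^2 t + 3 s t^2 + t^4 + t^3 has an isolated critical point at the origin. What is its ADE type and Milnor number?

Type E_{6}, Milnor number mu = 6.

The Hessian of f at 0 has rank 0. Corank 2; j^3 = (s + t)^3 is a perfect cube, so E-series; the 4-jet and mu = 6 give E_6.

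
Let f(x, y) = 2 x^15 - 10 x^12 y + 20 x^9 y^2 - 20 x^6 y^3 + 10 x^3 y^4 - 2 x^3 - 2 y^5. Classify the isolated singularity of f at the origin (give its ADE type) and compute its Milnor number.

Type E8, Milnor number mu = 8.

The Hessian of f at 0 is [[0, 0], [0, 0]] with rank 0, so corank 2. A Groebner basis of the Jacobian ideal J(f) in C{x,y} is {y^4, x^2}; counting standard monomials gives mu = 8. Corank 2; j^3 = -2*x^3 is a perfect cube, so E-series; the 5-jet and mu = 8 give E_8.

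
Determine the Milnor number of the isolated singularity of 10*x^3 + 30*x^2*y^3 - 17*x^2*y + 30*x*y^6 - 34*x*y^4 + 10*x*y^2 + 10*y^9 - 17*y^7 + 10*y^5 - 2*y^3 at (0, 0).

4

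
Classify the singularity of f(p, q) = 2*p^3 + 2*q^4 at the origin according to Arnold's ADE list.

The Hessian of f at 0 is [[0, 0], [0, 0]] with rank 0, so corank 2. A Groebner basis of the Jacobian ideal J(f) in C{p,q} is {q^3, p^2}; counting standard monomials gives mu = 6. Corank 2; j^3 = 2*p^3 is a perfect cube, so E-series; the 4-jet and mu = 6 give E_6.

E_6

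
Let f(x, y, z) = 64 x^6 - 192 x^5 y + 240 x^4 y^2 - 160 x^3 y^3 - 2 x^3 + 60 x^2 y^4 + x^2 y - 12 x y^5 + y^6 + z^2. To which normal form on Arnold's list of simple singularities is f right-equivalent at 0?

D7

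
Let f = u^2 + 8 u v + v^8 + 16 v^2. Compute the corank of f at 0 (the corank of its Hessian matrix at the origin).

Hessian at 0 has rank 1.

1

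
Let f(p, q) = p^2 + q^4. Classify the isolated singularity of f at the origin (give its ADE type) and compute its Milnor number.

Type A3, Milnor number mu = 3.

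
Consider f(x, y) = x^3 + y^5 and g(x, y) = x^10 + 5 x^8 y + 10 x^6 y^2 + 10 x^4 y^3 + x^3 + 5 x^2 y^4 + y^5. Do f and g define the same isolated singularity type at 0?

Yes.

The Hessian of f at 0 is [[0, 0], [0, 0]] with rank 0, so corank 2. A Groebner basis of the Jacobian ideal J(f) in C{x,y} is {y^4, x^2}; counting standard monomials gives mu = 8. Corank 2; j^3 = x^3 is a perfect cube, so E-series; the 5-jet and mu = 8 give E_8. The Hessian of g at 0 is [[0, 0], [0, 0]] with rank 0, so corank 2. A Groebner basis of the Jacobian ideal J(g) in C{x,y} is {y^4, x^2}; counting standard monomials gives mu = 8. Corank 2; j^3 = x^3 is a perfect cube, so E-series; the 5-jet and mu = 8 give E_8. Both have type E_8, hence right-equivalent.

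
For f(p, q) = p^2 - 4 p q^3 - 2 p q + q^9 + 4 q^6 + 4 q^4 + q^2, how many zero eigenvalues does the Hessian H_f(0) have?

1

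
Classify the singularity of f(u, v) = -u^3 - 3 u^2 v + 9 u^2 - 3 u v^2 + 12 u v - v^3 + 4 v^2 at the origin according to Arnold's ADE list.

A2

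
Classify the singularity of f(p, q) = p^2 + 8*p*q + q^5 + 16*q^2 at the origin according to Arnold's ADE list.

The Hessian of f at 0 has rank 1. Corank 1: A-series; mu = 4 gives A_4.

A_{4}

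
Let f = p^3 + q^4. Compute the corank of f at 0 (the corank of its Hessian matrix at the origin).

2

The Hessian at 0 is [[0, 0], [0, 0]] of rank 0; hence corank 2.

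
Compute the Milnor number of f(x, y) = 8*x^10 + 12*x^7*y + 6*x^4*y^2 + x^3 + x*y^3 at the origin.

The Hessian of f at 0 is [[0, 0], [0, 0]] with rank 0, so corank 2. A Groebner basis of the Jacobian ideal J(f) in C{x,y} is {x^3, x*y^2, 3*x^2 + y^3}; counting standard monomials gives mu = 7. Corank 2; j^3 = x^3 is a perfect cube, so E-series; the 4-jet and mu = 7 give E_7.

7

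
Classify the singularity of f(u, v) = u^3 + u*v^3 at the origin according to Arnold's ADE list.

E_7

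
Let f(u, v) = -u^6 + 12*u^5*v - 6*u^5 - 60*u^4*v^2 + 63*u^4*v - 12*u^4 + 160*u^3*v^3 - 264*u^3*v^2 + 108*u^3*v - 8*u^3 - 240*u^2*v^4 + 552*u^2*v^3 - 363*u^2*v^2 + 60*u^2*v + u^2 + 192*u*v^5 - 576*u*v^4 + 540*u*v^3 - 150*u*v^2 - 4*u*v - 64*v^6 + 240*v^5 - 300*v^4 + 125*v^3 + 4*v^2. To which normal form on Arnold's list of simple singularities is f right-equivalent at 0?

The Hessian of f at 0 has rank 1. Corank 1: A-series; mu = 2 gives A_2.

A_{2}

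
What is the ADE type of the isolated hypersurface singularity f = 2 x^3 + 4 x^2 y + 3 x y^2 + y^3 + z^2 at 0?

The Hessian of f at 0 has rank 1. Corank 2; j^3 = (x + y)*(2*x^2 + 2*x*y + y^2) splits into three distinct lines over C (the quadratic factor has nonzero discriminant), so D_4.

D_4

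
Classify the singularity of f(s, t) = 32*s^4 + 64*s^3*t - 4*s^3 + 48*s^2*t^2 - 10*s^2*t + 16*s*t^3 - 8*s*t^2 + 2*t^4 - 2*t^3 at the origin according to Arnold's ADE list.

D5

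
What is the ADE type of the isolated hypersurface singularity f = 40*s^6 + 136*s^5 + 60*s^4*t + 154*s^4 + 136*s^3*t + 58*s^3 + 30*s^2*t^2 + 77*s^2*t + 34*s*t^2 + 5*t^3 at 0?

D_4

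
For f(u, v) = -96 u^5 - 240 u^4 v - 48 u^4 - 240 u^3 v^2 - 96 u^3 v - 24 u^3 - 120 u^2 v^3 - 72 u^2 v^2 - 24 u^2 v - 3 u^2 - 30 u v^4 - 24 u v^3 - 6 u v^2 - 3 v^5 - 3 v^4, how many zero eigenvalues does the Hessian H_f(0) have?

1

Hessian at 0 has rank 1.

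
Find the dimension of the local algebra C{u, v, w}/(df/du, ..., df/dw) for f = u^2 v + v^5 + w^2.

6

The Hessian of f at 0 is [[0, 0, 0], [0, 0, 0], [0, 0, 2]] with rank 1, so corank 2. A Groebner basis of the Jacobian ideal J(f) in C{u,v,w} is {u^2/5 + v^4, u^3, u*v, w}; counting standard monomials gives mu = 6. Corank 2; j^3 = u^2*v has shape L^2 M (L != M), so D-series; mu = 6 gives D_6.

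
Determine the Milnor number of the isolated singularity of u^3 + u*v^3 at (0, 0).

The Hessian of f at 0 is [[0, 0], [0, 0]] with rank 0, so corank 2. A Groebner basis of the Jacobian ideal J(f) in C{u,v} is {u^3, u*v^2, 3*u^2 + v^3}; counting standard monomials gives mu = 7. Corank 2; j^3 = u^3 is a perfect cube, so E-series; the 4-jet and mu = 7 give E_7.

7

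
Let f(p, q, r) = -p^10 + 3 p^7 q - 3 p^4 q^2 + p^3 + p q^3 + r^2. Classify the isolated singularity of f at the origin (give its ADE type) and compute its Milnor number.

The Hessian of f at 0 has rank 1. Corank 2; j^3 = p^3 is a perfect cube, so E-series; the 4-jet and mu = 7 give E_7.

Type E7, Milnor number mu = 7.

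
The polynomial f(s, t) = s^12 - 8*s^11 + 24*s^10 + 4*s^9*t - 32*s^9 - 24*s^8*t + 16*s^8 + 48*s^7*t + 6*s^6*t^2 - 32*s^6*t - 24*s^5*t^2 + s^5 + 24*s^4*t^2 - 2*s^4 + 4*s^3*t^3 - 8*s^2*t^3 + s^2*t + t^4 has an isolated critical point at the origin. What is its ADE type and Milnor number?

Type D_{5}, Milnor number mu = 5.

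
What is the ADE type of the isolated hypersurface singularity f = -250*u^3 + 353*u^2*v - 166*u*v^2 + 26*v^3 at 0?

D4

The Hessian of f at 0 is [[0, 0], [0, 0]] with rank 0, so corank 2. A Groebner basis of the Jacobian ideal J(f) in C{u,v} is {v^3, u^2 - 22*v^2/109, u*v - 49*v^2/109}; counting standard monomials gives mu = 4. Corank 2; j^3 = -(2*u - v)*(125*u^2 - 114*u*v + 26*v^2) splits into three distinct lines over C (the quadratic factor has nonzero discriminant), so D_4.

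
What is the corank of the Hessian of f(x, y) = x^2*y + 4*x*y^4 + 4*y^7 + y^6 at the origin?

2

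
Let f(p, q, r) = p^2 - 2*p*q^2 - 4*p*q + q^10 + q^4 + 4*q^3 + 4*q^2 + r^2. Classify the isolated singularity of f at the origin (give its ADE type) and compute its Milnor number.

Type A_{9}, Milnor number mu = 9.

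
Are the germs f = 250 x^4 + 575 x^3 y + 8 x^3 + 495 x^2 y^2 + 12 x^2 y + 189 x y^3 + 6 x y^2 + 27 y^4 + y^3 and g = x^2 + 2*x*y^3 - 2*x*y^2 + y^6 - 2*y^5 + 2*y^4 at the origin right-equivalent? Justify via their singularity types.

The Hessian of f at 0 has rank 0. Corank 2; j^3 = (2*x + y)^3 is a perfect cube, so E-series; the 4-jet and mu = 7 give E_7. The Hessian of g at 0 has rank 1. Corank 1: A-series; mu = 3 gives A_3. f is E_7 but g is A_3, hence not right-equivalent.

No.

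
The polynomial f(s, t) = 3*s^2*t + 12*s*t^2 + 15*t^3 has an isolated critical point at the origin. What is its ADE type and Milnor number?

Type D_4, Milnor number mu = 4.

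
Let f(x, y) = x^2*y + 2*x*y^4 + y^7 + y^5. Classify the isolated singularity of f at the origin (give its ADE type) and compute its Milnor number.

The Hessian of f at 0 has rank 0. Corank 2; j^3 = x^2*y has shape L^2 M (L != M), so D-series; mu = 6 gives D_6.

Type D_{6}, Milnor number mu = 6.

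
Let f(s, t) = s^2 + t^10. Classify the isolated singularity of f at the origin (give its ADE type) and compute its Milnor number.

Type A_{9}, Milnor number mu = 9.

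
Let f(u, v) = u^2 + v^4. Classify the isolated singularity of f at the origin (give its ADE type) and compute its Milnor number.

The Hessian of f at 0 is [[2, 0], [0, 0]] with rank 1, so corank 1. A Groebner basis of the Jacobian ideal J(f) in C{u,v} is {v^3, u}; counting standard monomials gives mu = 3. Corank 1: A-series; mu = 3 gives A_3.

Type A_{3}, Milnor number mu = 3.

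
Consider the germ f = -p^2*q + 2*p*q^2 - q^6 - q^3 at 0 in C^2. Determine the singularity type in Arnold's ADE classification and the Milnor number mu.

The Hessian of f at 0 has rank 0. Corank 2; j^3 = -q*(p - q)^2 has shape L^2 M (L != M), so D-series; mu = 7 gives D_7.

Type D7, Milnor number mu = 7.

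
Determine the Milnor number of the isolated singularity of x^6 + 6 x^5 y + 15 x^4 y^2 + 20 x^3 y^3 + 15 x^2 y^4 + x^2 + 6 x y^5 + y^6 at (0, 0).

5

The Hessian of f at 0 is [[2, 0], [0, 0]] with rank 1, so corank 1. A Groebner basis of the Jacobian ideal J(f) in C{x,y} is {y^5, x}; counting standard monomials gives mu = 5. Corank 1: A-series; mu = 5 gives A_5.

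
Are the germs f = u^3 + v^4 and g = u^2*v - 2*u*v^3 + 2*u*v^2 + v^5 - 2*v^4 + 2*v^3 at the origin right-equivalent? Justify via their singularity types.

No.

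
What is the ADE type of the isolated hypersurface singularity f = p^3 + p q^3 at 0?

The Hessian of f at 0 has rank 0. Corank 2; j^3 = p^3 is a perfect cube, so E-series; the 4-jet and mu = 7 give E_7.

E7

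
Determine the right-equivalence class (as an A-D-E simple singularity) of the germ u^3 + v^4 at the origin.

The Hessian of f at 0 has rank 0. Corank 2; j^3 = u^3 is a perfect cube, so E-series; the 4-jet and mu = 6 give E_6.

E_{6}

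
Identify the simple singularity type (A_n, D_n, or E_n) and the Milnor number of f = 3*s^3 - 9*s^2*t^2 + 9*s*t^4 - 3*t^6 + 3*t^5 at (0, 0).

Type E_{8}, Milnor number mu = 8.

The Hessian of f at 0 has rank 0. Corank 2; j^3 = 3*s^3 is a perfect cube, so E-series; the 5-jet and mu = 8 give E_8.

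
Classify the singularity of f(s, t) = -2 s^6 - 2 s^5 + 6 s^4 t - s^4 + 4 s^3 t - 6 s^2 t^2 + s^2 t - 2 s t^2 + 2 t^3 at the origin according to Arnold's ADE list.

The Hessian of f at 0 is [[0, 0], [0, 0]] with rank 0, so corank 2. A Groebner basis of the Jacobian ideal J(f) in C{s,t} is {t^3, s^2 + 2*t^2, s*t - t^2}; counting standard monomials gives mu = 4. Corank 2; j^3 = t*(s^2 - 2*s*t + 2*t^2) splits into three distinct lines over C (the quadratic factor has nonzero discriminant), so D_4.

D_{4}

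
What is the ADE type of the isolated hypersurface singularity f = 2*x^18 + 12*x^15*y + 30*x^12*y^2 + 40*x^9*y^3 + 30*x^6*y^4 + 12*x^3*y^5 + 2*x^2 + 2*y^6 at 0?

A5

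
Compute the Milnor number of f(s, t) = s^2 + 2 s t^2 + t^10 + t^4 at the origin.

The Hessian of f at 0 is [[2, 0], [0, 0]] with rank 1, so corank 1. A Groebner basis of the Jacobian ideal J(f) in C{s,t} is {s^5, s^4*t, s + t^2}; counting standard monomials gives mu = 9. Corank 1: A-series; mu = 9 gives A_9.

9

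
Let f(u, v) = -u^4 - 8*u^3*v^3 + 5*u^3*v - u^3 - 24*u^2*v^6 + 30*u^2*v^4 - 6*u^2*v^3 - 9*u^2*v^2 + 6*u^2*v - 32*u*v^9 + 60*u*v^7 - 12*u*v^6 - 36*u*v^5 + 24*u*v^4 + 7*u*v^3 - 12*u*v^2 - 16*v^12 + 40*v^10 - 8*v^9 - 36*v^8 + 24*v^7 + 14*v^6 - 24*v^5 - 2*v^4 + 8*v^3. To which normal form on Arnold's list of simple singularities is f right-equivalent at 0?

E_7

The Hessian of f at 0 has rank 0. Corank 2; j^3 = -(u - 2*v)^3 is a perfect cube, so E-series; the 4-jet and mu = 7 give E_7.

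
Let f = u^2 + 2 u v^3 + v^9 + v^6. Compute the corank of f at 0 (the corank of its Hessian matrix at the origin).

1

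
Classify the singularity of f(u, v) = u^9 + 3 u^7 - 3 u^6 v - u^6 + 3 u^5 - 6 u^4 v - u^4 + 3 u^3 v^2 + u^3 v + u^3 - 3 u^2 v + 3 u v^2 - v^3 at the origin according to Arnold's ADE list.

E7

The Hessian of f at 0 is [[0, 0], [0, 0]] with rank 0, so corank 2. A Groebner basis of the Jacobian ideal J(f) in C{u,v} is {3*u^2 - 6*u*v + v^4 - v^3 + 3*v^2, u^3 - 3*u^2 + 6*u*v - 3*v^2, u^2*v - 3*u^2 + 6*u*v - 3*v^2, -2*u^2 + u*v^2 + 4*u*v - v^3/3 - 2*v^2}; counting standard monomials gives mu = 7. Corank 2; j^3 = (u - v)^3 is a perfect cube, so E-series; the 4-jet and mu = 7 give E_7.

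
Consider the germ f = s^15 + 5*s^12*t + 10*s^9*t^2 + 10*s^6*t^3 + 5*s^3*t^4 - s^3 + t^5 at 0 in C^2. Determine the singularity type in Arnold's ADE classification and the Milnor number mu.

Type E_{8}, Milnor number mu = 8.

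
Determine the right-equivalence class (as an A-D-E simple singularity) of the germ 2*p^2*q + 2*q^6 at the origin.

D7

The Hessian of f at 0 has rank 0. Corank 2; j^3 = 2*p^2*q has shape L^2 M (L != M), so D-series; mu = 7 gives D_7.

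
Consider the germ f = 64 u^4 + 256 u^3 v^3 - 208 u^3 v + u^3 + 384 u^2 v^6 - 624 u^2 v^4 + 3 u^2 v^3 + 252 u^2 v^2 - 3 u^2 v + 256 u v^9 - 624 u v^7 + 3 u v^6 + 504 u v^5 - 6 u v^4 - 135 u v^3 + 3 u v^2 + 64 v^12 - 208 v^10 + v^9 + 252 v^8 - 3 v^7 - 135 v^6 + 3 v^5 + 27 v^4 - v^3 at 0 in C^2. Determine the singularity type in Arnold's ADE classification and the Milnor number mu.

Type E7, Milnor number mu = 7.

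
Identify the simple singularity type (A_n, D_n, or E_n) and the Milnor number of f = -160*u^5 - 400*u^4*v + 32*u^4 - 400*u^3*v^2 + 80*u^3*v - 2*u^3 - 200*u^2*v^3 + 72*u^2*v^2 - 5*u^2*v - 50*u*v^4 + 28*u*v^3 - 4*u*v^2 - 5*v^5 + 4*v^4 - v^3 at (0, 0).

Type D_{6}, Milnor number mu = 6.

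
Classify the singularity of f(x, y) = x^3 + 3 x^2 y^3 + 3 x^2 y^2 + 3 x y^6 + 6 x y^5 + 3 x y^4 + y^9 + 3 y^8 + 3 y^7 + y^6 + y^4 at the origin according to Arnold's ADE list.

The Hessian of f at 0 is [[0, 0], [0, 0]] with rank 0, so corank 2. A Groebner basis of the Jacobian ideal J(f) in C{x,y} is {x^3, x^2*y, x^2/2 + x*y^2, y^3}; counting standard monomials gives mu = 6. Corank 2; j^3 = x^3 is a perfect cube, so E-series; the 4-jet and mu = 6 give E_6.

E_{6}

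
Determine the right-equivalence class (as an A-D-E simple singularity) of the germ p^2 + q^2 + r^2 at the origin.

The Hessian of f at 0 has rank 3. Corank 0: nondegenerate Morse point, so A_1.

A1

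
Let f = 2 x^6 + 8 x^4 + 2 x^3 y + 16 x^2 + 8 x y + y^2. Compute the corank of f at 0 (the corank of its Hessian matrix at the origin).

1

Hessian at 0 has rank 1.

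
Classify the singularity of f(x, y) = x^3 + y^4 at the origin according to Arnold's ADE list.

E6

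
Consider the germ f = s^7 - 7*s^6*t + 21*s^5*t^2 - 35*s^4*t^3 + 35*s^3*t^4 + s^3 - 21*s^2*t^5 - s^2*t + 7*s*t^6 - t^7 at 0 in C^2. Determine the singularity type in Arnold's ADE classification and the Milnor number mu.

Type D_8, Milnor number mu = 8.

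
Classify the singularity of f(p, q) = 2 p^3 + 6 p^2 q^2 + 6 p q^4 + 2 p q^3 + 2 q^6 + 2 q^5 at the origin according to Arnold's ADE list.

The Hessian of f at 0 has rank 0. Corank 2; j^3 = 2*p^3 is a perfect cube, so E-series; the 4-jet and mu = 7 give E_7.

E_7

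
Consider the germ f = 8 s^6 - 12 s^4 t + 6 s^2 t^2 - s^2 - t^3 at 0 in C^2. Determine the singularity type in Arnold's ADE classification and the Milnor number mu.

The Hessian of f at 0 has rank 1. Corank 1: A-series; mu = 2 gives A_2.

Type A2, Milnor number mu = 2.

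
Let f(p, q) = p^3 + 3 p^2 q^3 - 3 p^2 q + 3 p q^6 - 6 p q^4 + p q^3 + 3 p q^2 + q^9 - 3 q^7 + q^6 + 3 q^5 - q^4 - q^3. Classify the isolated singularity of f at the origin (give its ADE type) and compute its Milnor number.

The Hessian of f at 0 has rank 0. Corank 2; j^3 = (p - q)^3 is a perfect cube, so E-series; the 4-jet and mu = 7 give E_7.

Type E_7, Milnor number mu = 7.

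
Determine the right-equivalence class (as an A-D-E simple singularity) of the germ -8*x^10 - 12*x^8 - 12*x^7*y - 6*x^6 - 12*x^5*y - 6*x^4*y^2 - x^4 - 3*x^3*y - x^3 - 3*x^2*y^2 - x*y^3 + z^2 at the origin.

E_{7}

The Hessian of f at 0 is [[0, 0, 0], [0, 0, 0], [0, 0, 2]] with rank 1, so corank 2. A Groebner basis of the Jacobian ideal J(f) in C{x,y,z} is {3*x^2 + y^4 + y^3, x^3, x^2*y - x^2 - y^3/3, 2*x^2 + x*y^2 + 2*y^3/3, z}; counting standard monomials gives mu = 7. Corank 2; j^3 = -x^3 is a perfect cube, so E-series; the 4-jet and mu = 7 give E_7.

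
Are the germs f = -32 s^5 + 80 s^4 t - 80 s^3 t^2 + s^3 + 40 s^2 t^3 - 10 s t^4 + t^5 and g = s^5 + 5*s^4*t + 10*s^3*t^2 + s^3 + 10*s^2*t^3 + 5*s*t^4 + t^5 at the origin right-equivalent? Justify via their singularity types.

The Hessian of f at 0 has rank 0. Corank 2; j^3 = s^3 is a perfect cube, so E-series; the 5-jet and mu = 8 give E_8. The Hessian of g at 0 has rank 0. Corank 2; j^3 = s^3 is a perfect cube, so E-series; the 5-jet and mu = 8 give E_8. Both have type E_8, hence right-equivalent.

Yes.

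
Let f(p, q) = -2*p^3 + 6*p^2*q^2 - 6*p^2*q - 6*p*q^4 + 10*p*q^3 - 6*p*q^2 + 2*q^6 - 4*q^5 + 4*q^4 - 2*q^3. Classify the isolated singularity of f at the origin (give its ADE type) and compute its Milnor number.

Type E7, Milnor number mu = 7.

The Hessian of f at 0 has rank 0. Corank 2; j^3 = -2*(p + q)^3 is a perfect cube, so E-series; the 4-jet and mu = 7 give E_7.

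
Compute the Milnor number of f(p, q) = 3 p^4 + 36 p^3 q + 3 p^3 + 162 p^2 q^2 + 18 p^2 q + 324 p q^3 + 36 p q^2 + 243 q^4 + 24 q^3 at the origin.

6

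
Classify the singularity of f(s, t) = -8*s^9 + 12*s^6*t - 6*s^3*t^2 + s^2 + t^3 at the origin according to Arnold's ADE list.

A_{2}

The Hessian of f at 0 has rank 1. Corank 1: A-series; mu = 2 gives A_2.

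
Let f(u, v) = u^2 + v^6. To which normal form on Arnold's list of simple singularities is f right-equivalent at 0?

The Hessian of f at 0 is [[2, 0], [0, 0]] with rank 1, so corank 1. A Groebner basis of the Jacobian ideal J(f) in C{u,v} is {v^5, u}; counting standard monomials gives mu = 5. Corank 1: A-series; mu = 5 gives A_5.

A_{5}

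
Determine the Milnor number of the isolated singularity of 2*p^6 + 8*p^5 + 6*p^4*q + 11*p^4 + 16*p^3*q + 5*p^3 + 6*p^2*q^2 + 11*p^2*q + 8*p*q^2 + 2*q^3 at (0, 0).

4

The Hessian of f at 0 has rank 0. Corank 2; j^3 = (p + q)*(5*p^2 + 6*p*q + 2*q^2) splits into three distinct lines over C (the quadratic factor has nonzero discriminant), so D_4.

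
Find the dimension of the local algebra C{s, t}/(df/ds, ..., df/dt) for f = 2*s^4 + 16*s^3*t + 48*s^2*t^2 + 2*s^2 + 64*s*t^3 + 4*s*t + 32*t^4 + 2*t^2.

3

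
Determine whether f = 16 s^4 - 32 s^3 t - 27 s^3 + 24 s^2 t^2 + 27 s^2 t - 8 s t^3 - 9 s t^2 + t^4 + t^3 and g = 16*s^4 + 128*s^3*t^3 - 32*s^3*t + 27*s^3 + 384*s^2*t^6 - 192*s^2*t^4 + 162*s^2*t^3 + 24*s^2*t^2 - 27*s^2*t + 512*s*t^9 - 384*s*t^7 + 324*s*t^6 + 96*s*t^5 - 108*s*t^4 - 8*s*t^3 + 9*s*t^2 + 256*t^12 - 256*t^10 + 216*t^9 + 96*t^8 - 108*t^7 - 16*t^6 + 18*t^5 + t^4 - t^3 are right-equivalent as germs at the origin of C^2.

Yes.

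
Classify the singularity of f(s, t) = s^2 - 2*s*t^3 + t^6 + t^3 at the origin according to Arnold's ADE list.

The Hessian of f at 0 is [[2, 0], [0, 0]] with rank 1, so corank 1. A Groebner basis of the Jacobian ideal J(f) in C{s,t} is {t^2, s}; counting standard monomials gives mu = 2. Corank 1: A-series; mu = 2 gives A_2.

A_2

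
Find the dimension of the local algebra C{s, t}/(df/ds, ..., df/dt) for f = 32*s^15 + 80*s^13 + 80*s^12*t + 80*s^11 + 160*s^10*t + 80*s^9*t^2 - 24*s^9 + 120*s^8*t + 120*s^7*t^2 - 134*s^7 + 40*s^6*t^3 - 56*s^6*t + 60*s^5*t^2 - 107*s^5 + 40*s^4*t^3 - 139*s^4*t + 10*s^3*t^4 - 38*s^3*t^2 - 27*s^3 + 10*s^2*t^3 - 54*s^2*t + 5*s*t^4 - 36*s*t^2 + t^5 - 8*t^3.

8

The Hessian of f at 0 has rank 0. Corank 2; j^3 = -(3*s + 2*t)^3 is a perfect cube, so E-series; the 5-jet and mu = 8 give E_8.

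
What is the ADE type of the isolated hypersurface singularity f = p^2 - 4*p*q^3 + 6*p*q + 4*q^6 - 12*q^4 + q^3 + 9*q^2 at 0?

The Hessian of f at 0 is [[2, 6], [6, 18]] with rank 1, so corank 1. A Groebner basis of the Jacobian ideal J(f) in C{p,q} is {q^2, p + 3*q}; counting standard monomials gives mu = 2. Corank 1: A-series; mu = 2 gives A_2.

A_{2}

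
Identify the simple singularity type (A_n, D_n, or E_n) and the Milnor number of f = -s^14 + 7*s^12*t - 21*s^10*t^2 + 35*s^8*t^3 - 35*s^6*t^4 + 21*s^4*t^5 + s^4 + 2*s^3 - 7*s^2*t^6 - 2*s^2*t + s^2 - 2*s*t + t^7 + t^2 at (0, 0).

The Hessian of f at 0 is [[2, -2], [-2, 2]] with rank 1, so corank 1. A Groebner basis of the Jacobian ideal J(f) in C{s,t} is {-14*s*t/3 - 5*s/3 + t^4 - 4*t^3/3 + 3*t^2 + 5*t/3, s*t^2 + 4*s*t/3 + s/3 - t^3/3 - t^2 - t/3, s^2 + s - t}; counting standard monomials gives mu = 6. Corank 1: A-series; mu = 6 gives A_6.

Type A_{6}, Milnor number mu = 6.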